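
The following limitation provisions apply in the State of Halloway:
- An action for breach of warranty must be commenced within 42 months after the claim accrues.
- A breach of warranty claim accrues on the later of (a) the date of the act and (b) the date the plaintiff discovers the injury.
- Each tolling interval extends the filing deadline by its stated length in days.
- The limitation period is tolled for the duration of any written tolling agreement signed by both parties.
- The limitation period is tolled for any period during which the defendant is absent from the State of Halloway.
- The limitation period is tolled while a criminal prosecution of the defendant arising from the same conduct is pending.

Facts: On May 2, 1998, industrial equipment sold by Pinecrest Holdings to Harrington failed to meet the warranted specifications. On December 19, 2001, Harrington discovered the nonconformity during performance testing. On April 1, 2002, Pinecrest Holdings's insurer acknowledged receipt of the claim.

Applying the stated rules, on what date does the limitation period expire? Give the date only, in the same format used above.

June 19, 2005

Taking the later of the act (May 2, 1998) and discovery (December 19, 2001), the claim accrued on December 19, 2001.
The untolled deadline — 42 months after December 19, 2001 — is June 19, 2005.
None of the other events listed affects the running of the period under the stated rules.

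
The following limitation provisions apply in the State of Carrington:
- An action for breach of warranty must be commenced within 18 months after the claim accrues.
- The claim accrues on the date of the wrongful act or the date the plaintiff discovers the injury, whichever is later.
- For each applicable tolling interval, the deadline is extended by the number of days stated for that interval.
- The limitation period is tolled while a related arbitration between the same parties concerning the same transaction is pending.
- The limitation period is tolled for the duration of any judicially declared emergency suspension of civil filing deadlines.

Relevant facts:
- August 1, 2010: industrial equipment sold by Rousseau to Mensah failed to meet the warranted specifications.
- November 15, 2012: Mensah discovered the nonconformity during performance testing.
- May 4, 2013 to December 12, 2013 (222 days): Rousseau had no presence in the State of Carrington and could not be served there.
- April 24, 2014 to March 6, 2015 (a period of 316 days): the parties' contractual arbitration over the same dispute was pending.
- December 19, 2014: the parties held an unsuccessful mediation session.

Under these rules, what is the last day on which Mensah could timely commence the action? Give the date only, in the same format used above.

The claim accrued on November 15, 2012 — the later of the August 1, 2010 act and the November 15, 2012 discovery.
18 months from November 15, 2012 is May 15, 2014.
Because the pending related arbitration ran from April 24, 2014 to March 6, 2015, the deadline is extended by 316 days to March 27, 2015.
The defendant's absence from the jurisdiction from May 4, 2013 to December 12, 2013 does not toll the period, because no stated rule makes the defendant's absence a tolling event.
Nothing else in the chronology tolls or restarts the period.

March 27, 2015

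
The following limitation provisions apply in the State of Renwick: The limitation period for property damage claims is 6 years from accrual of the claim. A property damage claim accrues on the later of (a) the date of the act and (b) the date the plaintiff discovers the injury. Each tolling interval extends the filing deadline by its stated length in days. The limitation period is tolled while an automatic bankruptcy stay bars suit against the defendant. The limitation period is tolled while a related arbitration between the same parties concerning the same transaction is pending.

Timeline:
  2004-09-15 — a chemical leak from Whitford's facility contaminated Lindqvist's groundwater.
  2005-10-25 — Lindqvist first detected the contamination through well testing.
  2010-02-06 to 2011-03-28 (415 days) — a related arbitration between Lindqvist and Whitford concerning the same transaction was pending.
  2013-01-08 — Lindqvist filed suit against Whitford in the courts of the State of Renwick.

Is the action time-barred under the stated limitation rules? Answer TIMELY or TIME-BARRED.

TIME-BARRED

Taking the later of the act (2004-09-15) and discovery (2005-10-25), the claim accrued on 2005-10-25.
6 years from 2005-10-25 is 2011-10-25.
The pending related arbitration from 2010-02-06 to 2011-03-28 tolled the period for 415 days, extending the deadline to 2012-12-13.
The 2013-01-08 filing falls after the 2012-12-13 deadline; the claim is time-barred.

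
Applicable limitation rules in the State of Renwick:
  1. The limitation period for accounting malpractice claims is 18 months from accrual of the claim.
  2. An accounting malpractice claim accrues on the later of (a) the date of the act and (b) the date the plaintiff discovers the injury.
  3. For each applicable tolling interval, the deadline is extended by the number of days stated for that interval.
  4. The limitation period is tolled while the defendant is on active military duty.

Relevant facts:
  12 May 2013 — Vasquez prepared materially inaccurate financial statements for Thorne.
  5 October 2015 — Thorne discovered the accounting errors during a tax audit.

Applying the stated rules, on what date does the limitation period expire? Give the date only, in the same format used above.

Taking the later of the act (12 May 2013) and discovery (5 October 2015), the claim accrued on 5 October 2015.
18 months from 5 October 2015 is 5 April 2017.

5 April 2017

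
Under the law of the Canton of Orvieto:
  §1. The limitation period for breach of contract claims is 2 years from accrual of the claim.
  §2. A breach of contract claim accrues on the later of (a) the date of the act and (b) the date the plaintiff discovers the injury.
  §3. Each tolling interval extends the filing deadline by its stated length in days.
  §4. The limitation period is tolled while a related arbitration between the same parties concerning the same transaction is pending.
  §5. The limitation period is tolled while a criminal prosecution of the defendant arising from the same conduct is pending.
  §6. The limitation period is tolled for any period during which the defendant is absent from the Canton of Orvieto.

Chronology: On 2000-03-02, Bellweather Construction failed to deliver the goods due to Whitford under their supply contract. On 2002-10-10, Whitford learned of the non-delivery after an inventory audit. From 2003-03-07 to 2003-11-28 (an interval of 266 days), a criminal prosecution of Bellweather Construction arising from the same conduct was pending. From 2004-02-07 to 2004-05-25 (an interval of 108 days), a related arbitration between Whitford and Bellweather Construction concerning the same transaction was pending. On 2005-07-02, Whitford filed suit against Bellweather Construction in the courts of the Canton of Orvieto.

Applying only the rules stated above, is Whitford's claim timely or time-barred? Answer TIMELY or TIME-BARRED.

Taking the later of the act (2000-03-02) and discovery (2002-10-10), the claim accrued on 2002-10-10.
2 years from 2002-10-10 is 2004-10-10.
The period was tolled for 266 days by the pending criminal prosecution (2003-03-07 to 2003-11-28), pushing the deadline to 2005-07-03.
The pending related arbitration from 2004-02-07 to 2004-05-25 tolled the period for 108 days, extending the deadline to 2005-10-19.
The 2005-07-02 filing precedes the 2005-10-19 deadline; the claim is timely.

TIMELY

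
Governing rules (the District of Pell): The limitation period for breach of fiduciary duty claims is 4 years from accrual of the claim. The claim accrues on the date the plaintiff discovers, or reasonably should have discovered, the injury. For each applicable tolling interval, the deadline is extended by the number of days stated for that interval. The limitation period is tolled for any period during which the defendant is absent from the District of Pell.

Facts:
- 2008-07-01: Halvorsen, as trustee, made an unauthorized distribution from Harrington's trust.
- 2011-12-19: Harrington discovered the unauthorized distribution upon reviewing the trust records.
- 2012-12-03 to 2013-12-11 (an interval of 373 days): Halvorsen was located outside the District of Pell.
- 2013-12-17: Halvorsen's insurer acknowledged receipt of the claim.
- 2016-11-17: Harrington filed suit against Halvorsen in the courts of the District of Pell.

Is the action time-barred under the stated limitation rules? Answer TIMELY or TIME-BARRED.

Under the discovery rule, the claim accrued on 2011-12-19, when Harrington discovered the injury — not on the 2008-07-01 date of the underlying act.
4 years from 2011-12-19 is 2015-12-19.
The period was tolled for 373 days by the defendant's absence from the jurisdiction (2012-12-03 to 2013-12-11), pushing the deadline to 2016-12-26.
Nothing else in the chronology tolls or restarts the period.
The 2016-11-17 filing precedes the 2016-12-26 deadline; the claim is timely.

TIMELY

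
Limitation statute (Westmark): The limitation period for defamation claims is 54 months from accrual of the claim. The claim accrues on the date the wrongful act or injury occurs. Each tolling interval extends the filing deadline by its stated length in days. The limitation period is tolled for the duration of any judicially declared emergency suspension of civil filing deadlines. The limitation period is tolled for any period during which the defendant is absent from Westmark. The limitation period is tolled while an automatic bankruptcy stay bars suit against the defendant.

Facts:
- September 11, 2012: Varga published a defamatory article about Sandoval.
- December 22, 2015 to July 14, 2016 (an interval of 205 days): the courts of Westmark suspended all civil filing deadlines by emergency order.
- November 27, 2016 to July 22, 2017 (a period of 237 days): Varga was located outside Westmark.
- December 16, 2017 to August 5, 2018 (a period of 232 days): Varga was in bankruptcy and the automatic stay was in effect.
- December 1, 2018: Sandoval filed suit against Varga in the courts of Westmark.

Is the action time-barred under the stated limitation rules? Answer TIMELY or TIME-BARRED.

The claim accrued on September 11, 2012, when the wrongful act occurred.
The untolled deadline — 54 months after September 11, 2012 — is March 11, 2017.
Because the emergency suspension of filing deadlines ran from December 22, 2015 to July 14, 2016, the deadline is extended by 205 days to October 2, 2017.
The period was tolled for 237 days by the defendant's absence from the jurisdiction (November 27, 2016 to July 22, 2017), pushing the deadline to May 27, 2018.
The automatic bankruptcy stay from December 16, 2017 to August 5, 2018 tolled the period for 232 days, extending the deadline to January 14, 2019.
Filing on December 1, 2018 beat the January 14, 2019 deadline — the action is timely.

TIMELY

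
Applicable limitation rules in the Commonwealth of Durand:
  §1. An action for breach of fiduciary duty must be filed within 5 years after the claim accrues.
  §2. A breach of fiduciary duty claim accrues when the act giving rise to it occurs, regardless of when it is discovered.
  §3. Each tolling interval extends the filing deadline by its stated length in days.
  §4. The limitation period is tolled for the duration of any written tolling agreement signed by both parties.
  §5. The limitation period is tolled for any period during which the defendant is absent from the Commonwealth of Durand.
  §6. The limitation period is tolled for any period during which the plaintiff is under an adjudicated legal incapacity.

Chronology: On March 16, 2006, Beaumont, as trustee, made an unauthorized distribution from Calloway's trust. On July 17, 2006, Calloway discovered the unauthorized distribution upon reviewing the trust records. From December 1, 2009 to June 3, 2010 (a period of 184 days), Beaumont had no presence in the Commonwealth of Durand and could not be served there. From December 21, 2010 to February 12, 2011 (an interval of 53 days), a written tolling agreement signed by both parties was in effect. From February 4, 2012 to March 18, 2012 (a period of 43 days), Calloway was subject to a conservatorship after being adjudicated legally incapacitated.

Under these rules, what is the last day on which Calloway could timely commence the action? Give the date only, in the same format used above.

Accrual is governed by the date of the act, so the period began to run on March 16, 2006; the later discovery on July 17, 2006 is irrelevant under the stated rule.
Adding the 5 years base period to March 16, 2006 gives a deadline of March 16, 2011, before any tolling.
Because the defendant's absence from the jurisdiction ran from December 1, 2009 to June 3, 2010, the deadline is extended by 184 days to September 16, 2011.
The written tolling agreement from December 21, 2010 to February 12, 2011 tolled the period for 53 days, extending the deadline to November 8, 2011.
The plaintiff's legal incapacity starting February 4, 2012 came too late — the period had run on November 8, 2011 — and so does not extend the deadline.

November 8, 2011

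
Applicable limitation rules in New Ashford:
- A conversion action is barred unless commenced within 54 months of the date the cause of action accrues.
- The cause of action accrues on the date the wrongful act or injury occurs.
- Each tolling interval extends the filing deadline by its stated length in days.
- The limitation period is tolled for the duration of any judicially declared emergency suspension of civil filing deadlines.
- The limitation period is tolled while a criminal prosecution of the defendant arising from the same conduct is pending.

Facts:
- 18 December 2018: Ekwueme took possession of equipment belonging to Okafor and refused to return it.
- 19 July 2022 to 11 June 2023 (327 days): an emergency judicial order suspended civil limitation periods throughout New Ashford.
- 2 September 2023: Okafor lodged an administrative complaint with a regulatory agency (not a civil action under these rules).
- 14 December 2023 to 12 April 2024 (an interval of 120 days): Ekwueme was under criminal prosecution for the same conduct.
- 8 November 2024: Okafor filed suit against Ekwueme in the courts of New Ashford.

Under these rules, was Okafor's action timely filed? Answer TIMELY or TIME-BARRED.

The limitation period began to run on 18 December 2018.
54 months from 18 December 2018 is 18 June 2023.
Because the emergency suspension of filing deadlines ran from 19 July 2022 to 11 June 2023, the deadline is extended by 327 days to 10 May 2024.
Because the pending criminal prosecution ran from 14 December 2023 to 12 April 2024, the deadline is extended by 120 days to 7 September 2024.
The other events in the timeline have no effect on the limitation period under the stated rules.
Filing on 8 November 2024 missed the 7 September 2024 deadline — the action is time-barred.

TIME-BARRED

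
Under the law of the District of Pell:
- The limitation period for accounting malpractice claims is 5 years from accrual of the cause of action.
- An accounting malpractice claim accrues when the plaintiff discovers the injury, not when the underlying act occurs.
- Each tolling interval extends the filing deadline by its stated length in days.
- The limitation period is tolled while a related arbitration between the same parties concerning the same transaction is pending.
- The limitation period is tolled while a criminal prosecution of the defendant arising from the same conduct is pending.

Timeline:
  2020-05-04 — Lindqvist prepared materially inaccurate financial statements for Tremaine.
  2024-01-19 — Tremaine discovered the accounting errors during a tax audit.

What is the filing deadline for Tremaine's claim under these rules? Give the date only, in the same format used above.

Under the discovery rule, the claim accrued on 2024-01-19, when Tremaine discovered the injury — not on the 2020-05-04 date of the underlying act.
5 years from 2024-01-19 is 2029-01-19.

2029-01-19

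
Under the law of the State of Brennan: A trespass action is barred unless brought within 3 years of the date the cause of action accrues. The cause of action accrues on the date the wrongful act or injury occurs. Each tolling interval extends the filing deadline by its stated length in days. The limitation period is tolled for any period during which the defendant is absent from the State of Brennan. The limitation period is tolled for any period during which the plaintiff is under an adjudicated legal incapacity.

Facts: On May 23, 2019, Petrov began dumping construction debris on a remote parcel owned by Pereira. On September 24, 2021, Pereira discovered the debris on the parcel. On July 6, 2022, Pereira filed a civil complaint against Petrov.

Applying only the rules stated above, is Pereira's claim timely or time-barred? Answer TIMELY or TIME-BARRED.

TIME-BARRED

The claim accrued on May 23, 2019, when the wrongful act occurred; under the stated occurrence rule the September 24, 2021 discovery does not delay accrual.
The untolled deadline — 3 years after May 23, 2019 — is May 23, 2022.
Pereira filed on July 6, 2022, after the May 23, 2022 deadline, so the action is time-barred.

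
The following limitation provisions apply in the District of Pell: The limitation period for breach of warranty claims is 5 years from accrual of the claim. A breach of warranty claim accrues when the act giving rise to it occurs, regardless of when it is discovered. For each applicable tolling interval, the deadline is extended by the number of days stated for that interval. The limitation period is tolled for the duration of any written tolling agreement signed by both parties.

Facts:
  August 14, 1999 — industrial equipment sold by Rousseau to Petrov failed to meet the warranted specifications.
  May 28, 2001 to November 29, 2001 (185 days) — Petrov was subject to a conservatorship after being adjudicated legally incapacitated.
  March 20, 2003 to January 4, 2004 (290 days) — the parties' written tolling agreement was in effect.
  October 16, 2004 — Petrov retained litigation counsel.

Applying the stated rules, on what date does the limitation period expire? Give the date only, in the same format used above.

The claim accrued on August 14, 1999, when the wrongful act occurred.
Adding the 5 years base period to August 14, 1999 gives a deadline of August 14, 2004, before any tolling.
The period was tolled for 290 days by the written tolling agreement (March 20, 2003 to January 4, 2004), pushing the deadline to May 31, 2005.
No stated provision tolls the period for the plaintiff's incapacity, so the interval from May 28, 2001 to November 29, 2001 has no effect on the deadline.
The other events in the timeline have no effect on the limitation period under the stated rules.

May 31, 2005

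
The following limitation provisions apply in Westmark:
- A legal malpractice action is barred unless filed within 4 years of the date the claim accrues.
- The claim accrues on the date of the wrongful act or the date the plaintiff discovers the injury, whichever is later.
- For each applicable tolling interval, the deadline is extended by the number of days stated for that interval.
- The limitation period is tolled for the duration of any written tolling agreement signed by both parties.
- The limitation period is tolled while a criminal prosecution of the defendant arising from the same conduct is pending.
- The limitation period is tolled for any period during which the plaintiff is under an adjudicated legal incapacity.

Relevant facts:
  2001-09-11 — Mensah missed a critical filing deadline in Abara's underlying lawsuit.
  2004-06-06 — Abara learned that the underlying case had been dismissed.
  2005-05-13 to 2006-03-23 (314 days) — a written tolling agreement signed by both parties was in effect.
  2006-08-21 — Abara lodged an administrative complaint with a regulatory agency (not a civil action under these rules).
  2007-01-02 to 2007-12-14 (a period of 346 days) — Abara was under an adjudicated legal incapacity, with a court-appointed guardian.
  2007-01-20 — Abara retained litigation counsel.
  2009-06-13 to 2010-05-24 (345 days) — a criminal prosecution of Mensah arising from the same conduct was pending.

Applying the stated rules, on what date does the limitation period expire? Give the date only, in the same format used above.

2011-03-08

The claim accrued on 2004-06-06 — the later of the 2001-09-11 act and the 2004-06-06 discovery.
The untolled deadline — 4 years after 2004-06-06 — is 2008-06-06.
Because the written tolling agreement ran from 2005-05-13 to 2006-03-23, the deadline is extended by 314 days to 2009-04-16.
Because the plaintiff's legal incapacity ran from 2007-01-02 to 2007-12-14, the deadline is extended by 346 days to 2010-03-28.
Because the pending criminal prosecution ran from 2009-06-13 to 2010-05-24, the deadline is extended by 345 days to 2011-03-08.
Nothing else in the chronology tolls or restarts the period.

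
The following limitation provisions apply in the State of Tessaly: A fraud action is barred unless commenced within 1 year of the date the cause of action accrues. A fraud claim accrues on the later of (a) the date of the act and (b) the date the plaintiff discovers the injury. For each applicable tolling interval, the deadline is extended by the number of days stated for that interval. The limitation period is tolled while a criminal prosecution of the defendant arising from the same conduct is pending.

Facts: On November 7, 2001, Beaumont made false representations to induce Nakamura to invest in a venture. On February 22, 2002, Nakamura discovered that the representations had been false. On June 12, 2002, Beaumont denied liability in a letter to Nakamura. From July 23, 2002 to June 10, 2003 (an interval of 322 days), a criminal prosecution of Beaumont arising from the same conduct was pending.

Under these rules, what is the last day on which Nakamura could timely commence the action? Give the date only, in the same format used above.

Taking the later of the act (November 7, 2001) and discovery (February 22, 2002), the claim accrued on February 22, 2002.
The untolled deadline — 1 year after February 22, 2002 — is February 22, 2003.
The period was tolled for 322 days by the pending criminal prosecution (July 23, 2002 to June 10, 2003), pushing the deadline to January 10, 2004.
None of the other events listed affects the running of the period under the stated rules.

January 10, 2004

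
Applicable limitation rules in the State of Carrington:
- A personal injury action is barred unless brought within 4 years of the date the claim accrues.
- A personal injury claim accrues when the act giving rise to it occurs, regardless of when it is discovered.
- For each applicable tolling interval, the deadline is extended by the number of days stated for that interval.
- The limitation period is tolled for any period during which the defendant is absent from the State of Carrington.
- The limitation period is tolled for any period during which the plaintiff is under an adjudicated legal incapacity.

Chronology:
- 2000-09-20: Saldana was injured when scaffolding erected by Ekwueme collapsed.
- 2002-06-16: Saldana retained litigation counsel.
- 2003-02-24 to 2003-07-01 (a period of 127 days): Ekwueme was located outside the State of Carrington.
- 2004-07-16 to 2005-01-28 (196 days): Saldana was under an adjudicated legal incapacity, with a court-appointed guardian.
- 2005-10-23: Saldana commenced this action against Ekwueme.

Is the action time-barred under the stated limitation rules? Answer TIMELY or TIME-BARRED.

The claim accrued on 2000-09-20, when the wrongful act occurred.
4 years from 2000-09-20 is 2004-09-20.
The period was tolled for 127 days by the defendant's absence from the jurisdiction (2003-02-24 to 2003-07-01), pushing the deadline to 2005-01-25.
The period was tolled for 196 days by the plaintiff's legal incapacity (2004-07-16 to 2005-01-28), pushing the deadline to 2005-08-09.
None of the other events listed affects the running of the period under the stated rules.
The 2005-10-23 filing falls after the 2005-08-09 deadline; the claim is time-barred.

TIME-BARRED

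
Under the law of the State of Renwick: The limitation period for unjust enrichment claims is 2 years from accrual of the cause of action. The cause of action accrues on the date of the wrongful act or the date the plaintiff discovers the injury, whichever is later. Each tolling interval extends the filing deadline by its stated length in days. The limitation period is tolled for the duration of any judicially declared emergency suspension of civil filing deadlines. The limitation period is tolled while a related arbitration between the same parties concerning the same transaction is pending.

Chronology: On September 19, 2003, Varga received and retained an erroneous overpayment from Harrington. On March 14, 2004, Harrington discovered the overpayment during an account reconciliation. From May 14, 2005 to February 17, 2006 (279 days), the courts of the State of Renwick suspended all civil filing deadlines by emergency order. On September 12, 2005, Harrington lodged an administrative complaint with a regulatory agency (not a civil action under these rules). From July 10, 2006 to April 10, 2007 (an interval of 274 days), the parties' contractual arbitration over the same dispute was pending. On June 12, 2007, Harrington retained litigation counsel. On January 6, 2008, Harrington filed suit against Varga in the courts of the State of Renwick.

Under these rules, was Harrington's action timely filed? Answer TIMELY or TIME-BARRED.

Taking the later of the act (September 19, 2003) and discovery (March 14, 2004), the claim accrued on March 14, 2004.
Adding the 2 years base period to March 14, 2004 gives a deadline of March 14, 2006, before any tolling.
The period was tolled for 279 days by the emergency suspension of filing deadlines (May 14, 2005 to February 17, 2006), pushing the deadline to December 18, 2006.
The pending related arbitration from July 10, 2006 to April 10, 2007 tolled the period for 274 days, extending the deadline to September 18, 2007.
None of the other events listed affects the running of the period under the stated rules.
Harrington filed on January 6, 2008, after the September 18, 2007 deadline, so the action is time-barred.

TIME-BARRED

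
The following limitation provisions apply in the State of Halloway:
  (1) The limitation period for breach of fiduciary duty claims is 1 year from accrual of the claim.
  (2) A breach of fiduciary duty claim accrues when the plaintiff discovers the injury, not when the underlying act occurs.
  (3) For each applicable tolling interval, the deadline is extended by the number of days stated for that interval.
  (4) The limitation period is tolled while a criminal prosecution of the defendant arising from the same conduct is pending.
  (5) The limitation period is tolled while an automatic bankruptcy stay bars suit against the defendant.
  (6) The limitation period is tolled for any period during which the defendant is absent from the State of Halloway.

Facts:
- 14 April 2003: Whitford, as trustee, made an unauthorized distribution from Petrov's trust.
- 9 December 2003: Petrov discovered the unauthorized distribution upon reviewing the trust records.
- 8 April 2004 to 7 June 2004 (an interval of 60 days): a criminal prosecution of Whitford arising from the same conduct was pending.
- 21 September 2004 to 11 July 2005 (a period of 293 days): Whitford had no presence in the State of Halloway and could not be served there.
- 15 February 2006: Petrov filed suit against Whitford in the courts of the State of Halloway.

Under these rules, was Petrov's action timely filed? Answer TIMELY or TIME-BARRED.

Under the discovery rule, the claim accrued on 9 December 2003, when Petrov discovered the injury — not on the 14 April 2003 date of the underlying act.
The untolled deadline — 1 year after 9 December 2003 — is 9 December 2004.
The pending criminal prosecution from 8 April 2004 to 7 June 2004 tolled the period for 60 days, extending the deadline to 7 February 2005.
Because the defendant's absence from the jurisdiction ran from 21 September 2004 to 11 July 2005, the deadline is extended by 293 days to 27 November 2005.
Filing on 15 February 2006 missed the 27 November 2005 deadline — the action is time-barred.

TIME-BARRED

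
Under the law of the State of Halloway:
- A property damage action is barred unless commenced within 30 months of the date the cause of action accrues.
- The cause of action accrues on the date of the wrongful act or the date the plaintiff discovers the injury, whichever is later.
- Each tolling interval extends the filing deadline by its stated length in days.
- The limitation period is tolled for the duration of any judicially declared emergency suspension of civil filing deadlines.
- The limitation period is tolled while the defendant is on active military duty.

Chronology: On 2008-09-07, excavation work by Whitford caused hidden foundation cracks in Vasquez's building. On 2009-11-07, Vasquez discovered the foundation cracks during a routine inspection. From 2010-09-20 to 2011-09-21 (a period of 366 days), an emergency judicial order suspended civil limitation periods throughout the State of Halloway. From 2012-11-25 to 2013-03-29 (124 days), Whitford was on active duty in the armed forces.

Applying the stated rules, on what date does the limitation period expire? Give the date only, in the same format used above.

The claim accrued on 2009-11-07 — the later of the 2008-09-07 act and the 2009-11-07 discovery.
30 months from 2009-11-07 is 2012-05-07.
The emergency suspension of filing deadlines from 2010-09-20 to 2011-09-21 tolled the period for 366 days, extending the deadline to 2013-05-08.
The defendant's active military service from 2012-11-25 to 2013-03-29 tolled the period for 124 days, extending the deadline to 2013-09-09.

2013-09-09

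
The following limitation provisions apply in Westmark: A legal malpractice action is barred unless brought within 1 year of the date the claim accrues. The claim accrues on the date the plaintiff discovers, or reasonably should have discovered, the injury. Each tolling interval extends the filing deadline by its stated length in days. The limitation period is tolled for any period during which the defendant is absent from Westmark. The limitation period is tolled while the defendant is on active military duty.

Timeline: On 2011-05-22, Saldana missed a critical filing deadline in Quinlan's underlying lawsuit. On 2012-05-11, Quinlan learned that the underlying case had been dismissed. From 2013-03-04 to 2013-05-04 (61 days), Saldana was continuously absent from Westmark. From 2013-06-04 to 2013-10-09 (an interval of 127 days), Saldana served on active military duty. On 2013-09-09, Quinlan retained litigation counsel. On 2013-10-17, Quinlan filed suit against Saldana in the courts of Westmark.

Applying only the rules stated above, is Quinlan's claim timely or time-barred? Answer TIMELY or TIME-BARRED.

Under the discovery rule, the claim accrued on 2012-05-11, when Quinlan discovered the injury — not on the 2011-05-22 date of the underlying act.
Adding the 1 year base period to 2012-05-11 gives a deadline of 2013-05-11, before any tolling.
The period was tolled for 61 days by the defendant's absence from the jurisdiction (2013-03-04 to 2013-05-04), pushing the deadline to 2013-07-11.
The defendant's active military service from 2013-06-04 to 2013-10-09 tolled the period for 127 days, extending the deadline to 2013-11-15.
Nothing else in the chronology tolls or restarts the period.
Filing on 2013-10-17 beat the 2013-11-15 deadline — the action is timely.

TIMELY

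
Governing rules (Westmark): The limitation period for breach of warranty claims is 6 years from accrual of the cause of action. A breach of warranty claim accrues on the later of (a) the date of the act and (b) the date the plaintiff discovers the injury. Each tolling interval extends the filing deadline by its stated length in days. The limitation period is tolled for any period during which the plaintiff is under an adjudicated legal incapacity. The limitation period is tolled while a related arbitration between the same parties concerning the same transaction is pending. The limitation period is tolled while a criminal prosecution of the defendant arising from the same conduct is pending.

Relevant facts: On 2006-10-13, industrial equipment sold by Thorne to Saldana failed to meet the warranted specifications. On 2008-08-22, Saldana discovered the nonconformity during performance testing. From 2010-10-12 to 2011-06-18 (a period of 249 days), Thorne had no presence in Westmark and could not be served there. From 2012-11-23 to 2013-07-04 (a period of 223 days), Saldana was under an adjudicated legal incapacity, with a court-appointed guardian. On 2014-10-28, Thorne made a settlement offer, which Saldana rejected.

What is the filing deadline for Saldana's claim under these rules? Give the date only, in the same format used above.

2015-04-02

Because discovery on 2008-08-22 post-dates the 2006-10-13 act, accrual under the later-of rule falls on 2008-08-22.
The untolled deadline — 6 years after 2008-08-22 — is 2014-08-22.
Because the plaintiff's legal incapacity ran from 2012-11-23 to 2013-07-04, the deadline is extended by 223 days to 2015-04-02.
Although the defendant's absence ran from 2010-10-12 to 2011-06-18, the stated rules do not make that a tolling event, so it is disregarded.
None of the other events listed affects the running of the period under the stated rules.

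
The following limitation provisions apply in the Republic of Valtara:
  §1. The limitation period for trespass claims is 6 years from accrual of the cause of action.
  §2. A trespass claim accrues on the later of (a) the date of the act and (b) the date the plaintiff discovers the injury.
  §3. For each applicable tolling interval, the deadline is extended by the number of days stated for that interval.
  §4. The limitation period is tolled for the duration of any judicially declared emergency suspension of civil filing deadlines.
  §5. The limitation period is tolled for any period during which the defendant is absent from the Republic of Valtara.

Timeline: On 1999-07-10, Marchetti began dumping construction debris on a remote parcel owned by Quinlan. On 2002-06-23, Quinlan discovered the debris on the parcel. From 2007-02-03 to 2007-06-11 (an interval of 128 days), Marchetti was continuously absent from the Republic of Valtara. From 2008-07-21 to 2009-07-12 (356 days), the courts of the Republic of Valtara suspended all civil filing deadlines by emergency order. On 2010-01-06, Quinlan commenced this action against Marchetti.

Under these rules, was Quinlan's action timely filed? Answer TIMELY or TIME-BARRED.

TIME-BARRED

Because discovery on 2002-06-23 post-dates the 1999-07-10 act, accrual under the later-of rule falls on 2002-06-23.
Adding the 6 years base period to 2002-06-23 gives a deadline of 2008-06-23, before any tolling.
The defendant's absence from the jurisdiction from 2007-02-03 to 2007-06-11 tolled the period for 128 days, extending the deadline to 2008-10-29.
The emergency suspension of filing deadlines from 2008-07-21 to 2009-07-12 tolled the period for 356 days, extending the deadline to 2009-10-20.
Quinlan filed on 2010-01-06, after the 2009-10-20 deadline, so the action is time-barred.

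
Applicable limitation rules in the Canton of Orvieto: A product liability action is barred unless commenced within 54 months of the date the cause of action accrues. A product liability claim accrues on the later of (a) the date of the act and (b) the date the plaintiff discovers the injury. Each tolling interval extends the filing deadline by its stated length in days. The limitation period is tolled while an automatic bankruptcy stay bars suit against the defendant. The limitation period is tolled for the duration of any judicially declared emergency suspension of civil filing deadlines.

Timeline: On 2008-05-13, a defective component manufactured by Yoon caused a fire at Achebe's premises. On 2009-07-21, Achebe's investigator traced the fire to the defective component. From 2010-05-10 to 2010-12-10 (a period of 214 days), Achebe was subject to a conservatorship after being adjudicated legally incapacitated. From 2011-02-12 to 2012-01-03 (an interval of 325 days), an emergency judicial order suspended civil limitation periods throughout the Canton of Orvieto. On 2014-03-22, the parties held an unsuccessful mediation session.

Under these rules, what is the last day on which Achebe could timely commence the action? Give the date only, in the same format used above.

2014-12-12

Because discovery on 2009-07-21 post-dates the 2008-05-13 act, accrual under the later-of rule falls on 2009-07-21.
Adding the 54 months base period to 2009-07-21 gives a deadline of 2014-01-21, before any tolling.
The period was tolled for 325 days by the emergency suspension of filing deadlines (2011-02-12 to 2012-01-03), pushing the deadline to 2014-12-12.
Although the plaintiff's incapacity ran from 2010-05-10 to 2010-12-10, the stated rules do not make that a tolling event, so it is disregarded.
The other events in the timeline have no effect on the limitation period under the stated rules.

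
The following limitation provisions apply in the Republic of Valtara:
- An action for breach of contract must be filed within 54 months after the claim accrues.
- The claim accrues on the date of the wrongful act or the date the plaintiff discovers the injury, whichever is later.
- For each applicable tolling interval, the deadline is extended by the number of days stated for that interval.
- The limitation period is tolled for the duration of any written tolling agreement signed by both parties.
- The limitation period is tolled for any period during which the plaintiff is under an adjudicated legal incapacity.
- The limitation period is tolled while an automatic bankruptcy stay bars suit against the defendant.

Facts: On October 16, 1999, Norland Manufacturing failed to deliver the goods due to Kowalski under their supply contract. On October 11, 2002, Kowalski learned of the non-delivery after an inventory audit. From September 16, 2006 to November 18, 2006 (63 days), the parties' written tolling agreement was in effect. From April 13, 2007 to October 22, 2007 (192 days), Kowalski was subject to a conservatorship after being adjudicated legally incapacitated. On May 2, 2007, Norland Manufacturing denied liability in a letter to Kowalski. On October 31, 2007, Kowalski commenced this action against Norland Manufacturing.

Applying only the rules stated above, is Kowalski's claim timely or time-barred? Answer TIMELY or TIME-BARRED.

TIMELY

Because discovery on October 11, 2002 post-dates the October 16, 1999 act, accrual under the later-of rule falls on October 11, 2002.
54 months from October 11, 2002 is April 11, 2007.
The written tolling agreement from September 16, 2006 to November 18, 2006 tolled the period for 63 days, extending the deadline to June 13, 2007.
The plaintiff's legal incapacity from April 13, 2007 to October 22, 2007 tolled the period for 192 days, extending the deadline to December 22, 2007.
The other events in the timeline have no effect on the limitation period under the stated rules.
The October 31, 2007 filing precedes the December 22, 2007 deadline; the claim is timely.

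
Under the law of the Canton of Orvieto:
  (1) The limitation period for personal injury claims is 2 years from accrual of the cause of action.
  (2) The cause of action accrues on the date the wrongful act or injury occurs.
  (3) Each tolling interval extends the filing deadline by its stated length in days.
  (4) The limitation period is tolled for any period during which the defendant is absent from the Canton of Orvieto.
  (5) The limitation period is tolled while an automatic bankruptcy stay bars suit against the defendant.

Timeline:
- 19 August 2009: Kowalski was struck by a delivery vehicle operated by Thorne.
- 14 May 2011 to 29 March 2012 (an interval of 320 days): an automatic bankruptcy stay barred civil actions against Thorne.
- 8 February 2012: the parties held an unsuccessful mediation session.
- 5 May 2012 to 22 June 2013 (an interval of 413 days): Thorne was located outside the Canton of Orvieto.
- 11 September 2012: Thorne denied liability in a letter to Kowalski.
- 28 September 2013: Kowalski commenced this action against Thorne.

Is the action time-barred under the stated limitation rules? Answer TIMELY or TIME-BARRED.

The claim accrued on 19 August 2009, when the wrongful act occurred.
2 years from 19 August 2009 is 19 August 2011.
The period was tolled for 320 days by the automatic bankruptcy stay (14 May 2011 to 29 March 2012), pushing the deadline to 4 July 2012.
Because the defendant's absence from the jurisdiction ran from 5 May 2012 to 22 June 2013, the deadline is extended by 413 days to 21 August 2013.
The other events in the timeline have no effect on the limitation period under the stated rules.
Kowalski filed on 28 September 2013, after the 21 August 2013 deadline, so the action is time-barred.

TIME-BARRED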